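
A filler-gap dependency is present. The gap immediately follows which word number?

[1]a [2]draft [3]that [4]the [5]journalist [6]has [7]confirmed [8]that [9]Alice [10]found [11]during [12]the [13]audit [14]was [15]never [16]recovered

The displaced element is "a draft" (word 2).
It is linked across 1 clause boundary (that).
It functions as the direct object of "found", so the gap sits immediately after word 10 ("found").
Base order: The journalist has confirmed that Alice found a draft during the audit.

10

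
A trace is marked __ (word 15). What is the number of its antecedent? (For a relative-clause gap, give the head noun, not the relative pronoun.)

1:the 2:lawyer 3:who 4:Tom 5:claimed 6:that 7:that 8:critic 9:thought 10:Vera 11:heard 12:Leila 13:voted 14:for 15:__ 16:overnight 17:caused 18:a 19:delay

The gap at 15 is the prepositional object of "voted", inside a relative clause.
The relative pronoun is "who" (word 3); it is bound by the head noun immediately before it.
Its filler is the head noun "lawyer", at word 2.

2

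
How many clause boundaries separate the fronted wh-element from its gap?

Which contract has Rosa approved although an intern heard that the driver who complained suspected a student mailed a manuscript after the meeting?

"which contract" originates inside the matrix clause — no clause boundary is crossed.

0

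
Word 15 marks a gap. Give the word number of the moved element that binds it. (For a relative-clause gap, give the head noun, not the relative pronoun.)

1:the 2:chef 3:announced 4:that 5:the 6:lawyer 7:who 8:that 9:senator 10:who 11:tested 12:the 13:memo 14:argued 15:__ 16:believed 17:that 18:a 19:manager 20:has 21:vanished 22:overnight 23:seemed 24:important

6

The gap at 15 is the subject of "believed", inside a relative clause.
The relative pronoun is "who" (word 7); it is bound by the head noun immediately before it.
Its filler is the head noun "lawyer", at word 6.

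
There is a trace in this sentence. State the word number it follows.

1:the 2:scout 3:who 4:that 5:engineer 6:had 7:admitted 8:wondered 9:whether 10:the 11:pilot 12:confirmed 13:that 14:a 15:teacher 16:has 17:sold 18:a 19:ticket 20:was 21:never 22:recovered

7

The displaced element is "the scout" (word 2).
It is linked across 1 clause boundary (Ø).
It functions as the subject of "wondered", so the gap sits immediately after word 7 ("admitted").
Base order: That engineer had admitted the scout wondered whether the pilot confirmed that a teacher has sold a ticket.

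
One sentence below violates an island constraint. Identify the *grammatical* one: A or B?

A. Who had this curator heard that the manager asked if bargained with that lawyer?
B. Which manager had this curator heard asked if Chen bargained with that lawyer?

In A, the wh-phrase is extracted from inside a wh-island (introduced by "if"), which blocks movement.
In B, the extraction path crosses only that-complement boundaries, which are transparent.
So B is grammatical.

B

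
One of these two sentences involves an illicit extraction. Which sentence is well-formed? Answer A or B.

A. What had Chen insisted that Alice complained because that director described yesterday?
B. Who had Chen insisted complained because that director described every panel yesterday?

In A, the wh-phrase is extracted from inside an adjunct island (introduced by "because"), which blocks movement.
In B, the extraction path crosses only that-complement boundaries, which are transparent.
So B is grammatical.

B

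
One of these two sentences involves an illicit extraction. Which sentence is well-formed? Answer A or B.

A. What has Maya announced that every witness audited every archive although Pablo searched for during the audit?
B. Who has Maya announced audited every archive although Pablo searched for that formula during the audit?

B

In A, the wh-phrase is extracted from inside an adjunct island (introduced by "although"), which blocks movement.
In B, the extraction path crosses only that-complement boundaries, which are transparent.
So B is grammatical.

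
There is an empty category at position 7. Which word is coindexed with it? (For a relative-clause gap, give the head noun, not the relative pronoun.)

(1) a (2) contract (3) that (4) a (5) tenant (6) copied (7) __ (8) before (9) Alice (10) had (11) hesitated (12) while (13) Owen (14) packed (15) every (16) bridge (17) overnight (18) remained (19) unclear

2

The gap at 7 is the object of "copied", inside a relative clause.
The relative pronoun is "that" (word 3); it is bound by the head noun immediately before it.
Its filler is the head noun "contract", at word 2.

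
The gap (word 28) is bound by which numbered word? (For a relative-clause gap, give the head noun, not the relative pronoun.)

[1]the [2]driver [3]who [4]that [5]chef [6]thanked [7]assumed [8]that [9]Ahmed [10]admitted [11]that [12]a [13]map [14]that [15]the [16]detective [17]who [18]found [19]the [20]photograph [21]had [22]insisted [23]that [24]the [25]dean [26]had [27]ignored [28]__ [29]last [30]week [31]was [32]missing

The gap at 28 is the object of "ignored", inside a relative clause.
The relative pronoun is "that" (word 14); it is bound by the head noun immediately before it.
Its filler is the head noun "map", at word 13.

13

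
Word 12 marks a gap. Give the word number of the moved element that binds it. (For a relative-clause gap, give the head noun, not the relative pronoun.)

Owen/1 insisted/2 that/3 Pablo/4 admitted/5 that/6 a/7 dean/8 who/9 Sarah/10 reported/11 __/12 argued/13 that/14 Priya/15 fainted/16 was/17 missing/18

The gap at 12 is the subject of "argued", inside a relative clause.
The relative pronoun is "who" (word 9); it is bound by the head noun immediately before it.
Its filler is the head noun "dean", at word 8.

8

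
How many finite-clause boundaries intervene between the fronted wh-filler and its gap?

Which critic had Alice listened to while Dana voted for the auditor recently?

"which critic" originates inside the matrix clause — no clause boundary is crossed.

0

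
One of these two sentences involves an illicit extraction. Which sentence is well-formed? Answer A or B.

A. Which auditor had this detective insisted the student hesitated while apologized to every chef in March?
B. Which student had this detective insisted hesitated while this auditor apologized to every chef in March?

In A, the wh-phrase is extracted from inside an adjunct island (introduced by "while"), which blocks movement.
In B, the extraction path crosses only that-complement boundaries, which are transparent.
So B is grammatical.

B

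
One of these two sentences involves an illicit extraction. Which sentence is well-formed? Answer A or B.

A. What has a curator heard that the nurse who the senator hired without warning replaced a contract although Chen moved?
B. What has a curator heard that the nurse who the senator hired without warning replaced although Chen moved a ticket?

In A, the wh-phrase is extracted from inside an adjunct island (introduced by "although"), which blocks movement.
In B, the extraction path crosses only that-complement boundaries, which are transparent.
So B is grammatical.

B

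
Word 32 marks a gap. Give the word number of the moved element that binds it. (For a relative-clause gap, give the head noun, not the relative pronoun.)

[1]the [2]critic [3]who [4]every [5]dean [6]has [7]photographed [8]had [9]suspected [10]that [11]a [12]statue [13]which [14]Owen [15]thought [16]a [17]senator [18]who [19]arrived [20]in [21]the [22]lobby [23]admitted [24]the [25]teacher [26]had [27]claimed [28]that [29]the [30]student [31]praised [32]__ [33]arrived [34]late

The gap at 32 is the object of "praised", inside a relative clause.
The relative pronoun is "which" (word 13); it is bound by the head noun immediately before it.
Its filler is the head noun "statue", at word 12.

12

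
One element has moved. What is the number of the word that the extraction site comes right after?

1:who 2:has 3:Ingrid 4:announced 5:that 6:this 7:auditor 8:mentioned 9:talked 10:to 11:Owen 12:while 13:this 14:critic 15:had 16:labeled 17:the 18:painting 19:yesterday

The displaced element is "who" (word 1).
It is linked across 2 clause boundaries (that → Ø).
It functions as the subject of "talked", so the gap sits immediately after word 8 ("mentioned").
Base order: Ingrid has announced that this auditor mentioned who talked to Owen while this critic had labeled the painting yesterday.

8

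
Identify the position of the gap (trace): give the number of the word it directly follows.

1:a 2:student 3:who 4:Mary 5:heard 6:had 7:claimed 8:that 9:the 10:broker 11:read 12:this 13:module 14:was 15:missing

5

The displaced element is "a student" (word 2).
It is linked across 1 clause boundary (Ø).
It functions as the subject of "claimed", so the gap sits immediately after word 5 ("heard").
Base order: Mary heard a student had claimed that the broker read this module.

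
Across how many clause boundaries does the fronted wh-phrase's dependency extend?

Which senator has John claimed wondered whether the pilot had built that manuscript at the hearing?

1

"which senator" is extracted from the subject of "wondered".
Boundaries crossed, outermost first: [Ø] — 1 in total.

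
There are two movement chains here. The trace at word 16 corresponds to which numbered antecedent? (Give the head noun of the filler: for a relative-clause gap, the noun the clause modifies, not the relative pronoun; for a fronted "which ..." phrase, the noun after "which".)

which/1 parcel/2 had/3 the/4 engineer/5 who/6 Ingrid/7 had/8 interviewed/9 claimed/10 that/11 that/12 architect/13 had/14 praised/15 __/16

The marked gap is the direct object of "praised".
Its filler is the fronted wh-phrase "which parcel", at word 2.
(The other dependency links word 5 to a gap after word 9.)

2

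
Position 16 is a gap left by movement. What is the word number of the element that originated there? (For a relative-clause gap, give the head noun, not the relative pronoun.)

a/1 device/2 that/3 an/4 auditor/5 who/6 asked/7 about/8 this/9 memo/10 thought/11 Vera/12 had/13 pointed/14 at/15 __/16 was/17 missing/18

2

The gap at 16 is the prepositional object of "pointed", inside a relative clause.
The relative pronoun is "that" (word 3); it is bound by the head noun immediately before it.
Its filler is the head noun "device", at word 2.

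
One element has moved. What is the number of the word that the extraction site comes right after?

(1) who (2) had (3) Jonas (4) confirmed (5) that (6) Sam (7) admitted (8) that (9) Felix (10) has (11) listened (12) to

The displaced element is "who" (word 1).
It is linked across 2 clause boundaries (that → that).
It functions as the object of the preposition "to" of "listened", so the gap sits immediately after word 12 ("to").
Base order: Jonas had confirmed that Sam admitted that Felix has listened to who.

12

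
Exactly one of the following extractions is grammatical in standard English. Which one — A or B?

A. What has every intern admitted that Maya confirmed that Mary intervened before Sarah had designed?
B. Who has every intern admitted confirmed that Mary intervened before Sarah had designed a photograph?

B

In A, the wh-phrase is extracted from inside an adjunct island (introduced by "before"), which blocks movement.
In B, the extraction path crosses only that-complement boundaries, which are transparent.
So B is grammatical.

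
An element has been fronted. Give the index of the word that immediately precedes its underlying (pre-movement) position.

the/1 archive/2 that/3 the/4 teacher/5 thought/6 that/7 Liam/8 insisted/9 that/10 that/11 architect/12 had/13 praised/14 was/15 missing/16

The displaced element is "the archive" (word 2).
It is linked across 2 clause boundaries (that → that).
It functions as the direct object of "praised", so the gap sits immediately after word 14 ("praised").
Base order: The teacher thought that Liam insisted that that architect had praised the archive.

14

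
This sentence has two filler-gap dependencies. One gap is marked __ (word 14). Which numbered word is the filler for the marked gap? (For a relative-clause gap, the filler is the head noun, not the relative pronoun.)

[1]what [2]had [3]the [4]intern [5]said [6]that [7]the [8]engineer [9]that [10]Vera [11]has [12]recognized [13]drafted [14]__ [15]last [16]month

The marked gap is the direct object of "drafted".
Its filler is the fronted wh-phrase "what", at word 1.
(The other dependency links word 8 to a gap after word 12.)

1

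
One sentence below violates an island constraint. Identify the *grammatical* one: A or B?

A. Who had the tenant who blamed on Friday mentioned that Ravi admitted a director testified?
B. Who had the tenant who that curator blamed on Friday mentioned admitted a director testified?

In A, the wh-phrase is extracted from inside a complex-NP island (relative clause) (introduced by "who"), which blocks movement.
In B, the extraction path crosses only that-complement boundaries, which are transparent.
So B is grammatical.

B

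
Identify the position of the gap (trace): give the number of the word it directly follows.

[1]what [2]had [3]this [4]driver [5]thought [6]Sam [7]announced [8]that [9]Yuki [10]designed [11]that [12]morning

10

The displaced element is "what" (word 1).
It is linked across 2 clause boundaries (Ø → that).
It functions as the direct object of "designed", so the gap sits immediately after word 10 ("designed").
Base order: This driver had thought Sam announced that Yuki designed what that morning.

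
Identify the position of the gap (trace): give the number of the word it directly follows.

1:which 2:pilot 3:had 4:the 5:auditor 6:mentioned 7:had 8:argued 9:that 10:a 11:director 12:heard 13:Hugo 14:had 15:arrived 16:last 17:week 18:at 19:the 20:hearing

The displaced element is "which pilot" (word 2).
It is linked across 1 clause boundary (Ø).
It functions as the subject of "argued", so the gap sits immediately after word 6 ("mentioned").
Base order: The auditor had mentioned that which pilot had argued that a director heard Hugo had arrived last week at the hearing.

6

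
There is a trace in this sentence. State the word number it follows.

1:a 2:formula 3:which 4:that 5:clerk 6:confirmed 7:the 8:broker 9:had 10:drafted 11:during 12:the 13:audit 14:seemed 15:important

The displaced element is "a formula" (word 2).
It is linked across 1 clause boundary (Ø).
It functions as the direct object of "drafted", so the gap sits immediately after word 10 ("drafted").
Base order: That clerk confirmed the broker had drafted a formula during the audit.

10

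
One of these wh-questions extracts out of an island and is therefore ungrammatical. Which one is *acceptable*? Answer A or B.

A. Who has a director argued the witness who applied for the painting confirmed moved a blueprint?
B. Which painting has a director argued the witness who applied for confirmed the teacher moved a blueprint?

In B, the wh-phrase is extracted from inside a complex-NP island (relative clause) (introduced by "who"), which blocks movement.
In A, the extraction path crosses only that-complement boundaries, which are transparent.
So A is grammatical.

A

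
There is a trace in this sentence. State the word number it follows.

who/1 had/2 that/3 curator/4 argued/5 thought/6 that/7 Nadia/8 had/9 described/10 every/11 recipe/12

The displaced element is "who" (word 1).
It is linked across 1 clause boundary (Ø).
It functions as the subject of "thought", so the gap sits immediately after word 5 ("argued").
Base order: That curator had argued that who thought that Nadia had described every recipe.

5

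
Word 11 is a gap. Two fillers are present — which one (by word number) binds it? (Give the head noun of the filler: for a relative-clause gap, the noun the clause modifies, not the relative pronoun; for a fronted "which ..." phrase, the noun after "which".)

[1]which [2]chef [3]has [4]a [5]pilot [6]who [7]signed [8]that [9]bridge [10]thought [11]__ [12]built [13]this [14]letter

2

The marked gap is the subject of "built".
Its filler is the fronted wh-phrase "which chef", at word 2.
(The other dependency links word 5 to a gap after word 6.)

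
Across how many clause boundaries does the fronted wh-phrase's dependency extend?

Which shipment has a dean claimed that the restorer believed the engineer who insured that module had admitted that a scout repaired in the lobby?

"which shipment" is extracted from the object of "repaired".
Boundaries crossed, outermost first: [that], [Ø], [that] — 3 in total.

3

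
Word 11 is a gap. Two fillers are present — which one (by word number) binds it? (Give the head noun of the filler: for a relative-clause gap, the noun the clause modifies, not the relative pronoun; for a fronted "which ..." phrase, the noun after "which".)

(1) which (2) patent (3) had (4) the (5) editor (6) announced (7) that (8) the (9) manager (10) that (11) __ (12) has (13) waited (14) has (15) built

9

The marked gap is inside the relative clause, the subject of "waited".
Its filler is the head noun "manager" (via "that"), at word 9.
(The other dependency links word 2 to a gap after word 15.)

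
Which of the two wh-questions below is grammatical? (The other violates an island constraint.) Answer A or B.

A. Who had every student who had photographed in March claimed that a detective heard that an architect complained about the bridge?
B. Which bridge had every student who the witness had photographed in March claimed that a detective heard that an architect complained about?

In A, the wh-phrase is extracted from inside a complex-NP island (relative clause) (introduced by "who"), which blocks movement.
In B, the extraction path crosses only that-complement boundaries, which are transparent.
So B is grammatical.

B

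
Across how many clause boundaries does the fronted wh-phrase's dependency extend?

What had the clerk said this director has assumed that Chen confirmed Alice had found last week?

3

"what" is extracted from the object of "found".
Boundaries crossed, outermost first: [Ø], [that], [Ø] — 3 in total.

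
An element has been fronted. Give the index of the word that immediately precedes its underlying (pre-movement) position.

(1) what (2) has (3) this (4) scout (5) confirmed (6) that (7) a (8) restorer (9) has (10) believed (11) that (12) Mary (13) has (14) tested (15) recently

The displaced element is "what" (word 1).
It is linked across 2 clause boundaries (that → that).
It functions as the direct object of "tested", so the gap sits immediately after word 14 ("tested").
Base order: This scout has confirmed that a restorer has believed that Mary has tested what recently.

14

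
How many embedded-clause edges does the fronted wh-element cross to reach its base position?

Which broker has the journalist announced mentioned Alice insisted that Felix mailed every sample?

1

"which broker" is extracted from the subject of "mentioned".
Boundaries crossed, outermost first: [Ø] — 1 in total.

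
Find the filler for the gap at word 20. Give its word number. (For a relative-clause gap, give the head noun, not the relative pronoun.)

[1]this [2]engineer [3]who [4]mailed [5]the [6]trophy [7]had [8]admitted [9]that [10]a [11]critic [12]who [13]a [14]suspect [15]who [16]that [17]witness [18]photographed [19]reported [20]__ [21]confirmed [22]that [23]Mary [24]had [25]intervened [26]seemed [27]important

11

The gap at 20 is the subject of "confirmed", inside a relative clause.
The relative pronoun is "who" (word 12); it is bound by the head noun immediately before it.
Its filler is the head noun "critic", at word 11.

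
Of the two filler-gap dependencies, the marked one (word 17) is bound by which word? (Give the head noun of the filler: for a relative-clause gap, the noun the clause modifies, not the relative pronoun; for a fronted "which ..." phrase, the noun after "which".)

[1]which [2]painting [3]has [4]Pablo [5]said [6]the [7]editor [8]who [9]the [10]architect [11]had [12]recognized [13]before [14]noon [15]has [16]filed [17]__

The marked gap is the direct object of "filed".
Its filler is the fronted wh-phrase "which painting", at word 2.
(The other dependency links word 7 to a gap after word 12.)

2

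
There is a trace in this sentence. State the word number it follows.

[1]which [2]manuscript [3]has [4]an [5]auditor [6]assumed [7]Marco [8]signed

The displaced element is "which manuscript" (word 2).
It is linked across 1 clause boundary (Ø).
It functions as the direct object of "signed", so the gap sits immediately after word 8 ("signed").
Base order: An auditor has assumed Marco signed which manuscript.

8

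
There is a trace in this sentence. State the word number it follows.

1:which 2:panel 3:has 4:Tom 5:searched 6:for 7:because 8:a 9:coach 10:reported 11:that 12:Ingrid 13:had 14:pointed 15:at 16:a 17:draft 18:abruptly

6

The displaced element is "which panel" (word 2).
It functions as the object of the preposition "for" of "searched", so the gap sits immediately after word 6 ("for").
Base order: Tom has searched for which panel because a coach reported that Ingrid had pointed at a draft abruptly.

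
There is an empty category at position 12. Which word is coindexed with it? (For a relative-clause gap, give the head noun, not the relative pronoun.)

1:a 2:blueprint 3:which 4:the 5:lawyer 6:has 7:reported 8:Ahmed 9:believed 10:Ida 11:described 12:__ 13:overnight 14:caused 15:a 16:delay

The gap at 12 is the object of "described", inside a relative clause.
The relative pronoun is "which" (word 3); it is bound by the head noun immediately before it.
Its filler is the head noun "blueprint", at word 2.

2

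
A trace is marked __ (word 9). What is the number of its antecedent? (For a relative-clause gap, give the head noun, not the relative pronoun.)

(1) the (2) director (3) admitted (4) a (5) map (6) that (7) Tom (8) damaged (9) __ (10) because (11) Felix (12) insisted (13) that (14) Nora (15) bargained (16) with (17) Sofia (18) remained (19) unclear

5

The gap at 9 is the object of "damaged", inside a relative clause.
The relative pronoun is "that" (word 6); it is bound by the head noun immediately before it.
Its filler is the head noun "map", at word 5.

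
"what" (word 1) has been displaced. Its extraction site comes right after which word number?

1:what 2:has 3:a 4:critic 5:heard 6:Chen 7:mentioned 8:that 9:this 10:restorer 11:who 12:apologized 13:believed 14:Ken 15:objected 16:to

16

The displaced element is "what" (word 1).
It is linked across 3 clause boundaries (Ø → that → Ø).
It functions as the object of the preposition "to" of "objected", so the gap sits immediately after word 16 ("to").
Base order: A critic has heard Chen mentioned that this restorer who apologized believed Ken objected to what.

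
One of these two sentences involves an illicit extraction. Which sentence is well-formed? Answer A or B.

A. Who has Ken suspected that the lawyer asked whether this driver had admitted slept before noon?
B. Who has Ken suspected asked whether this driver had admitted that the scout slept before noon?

B

In A, the wh-phrase is extracted from inside a wh-island (introduced by "whether"), which blocks movement.
In B, the extraction path crosses only that-complement boundaries, which are transparent.
So B is grammatical.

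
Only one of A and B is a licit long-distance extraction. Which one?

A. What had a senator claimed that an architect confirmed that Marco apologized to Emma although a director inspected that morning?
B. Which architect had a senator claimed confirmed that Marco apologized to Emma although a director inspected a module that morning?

B

In A, the wh-phrase is extracted from inside an adjunct island (introduced by "although"), which blocks movement.
In B, the extraction path crosses only that-complement boundaries, which are transparent.
So B is grammatical.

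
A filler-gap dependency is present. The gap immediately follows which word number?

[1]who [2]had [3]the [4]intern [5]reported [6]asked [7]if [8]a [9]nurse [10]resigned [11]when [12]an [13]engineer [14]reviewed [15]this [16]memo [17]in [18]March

5

The displaced element is "who" (word 1).
It is linked across 1 clause boundary (Ø).
It functions as the subject of "asked", so the gap sits immediately after word 5 ("reported").
Base order: The intern had reported that who asked if a nurse resigned when an engineer reviewed this memo in March.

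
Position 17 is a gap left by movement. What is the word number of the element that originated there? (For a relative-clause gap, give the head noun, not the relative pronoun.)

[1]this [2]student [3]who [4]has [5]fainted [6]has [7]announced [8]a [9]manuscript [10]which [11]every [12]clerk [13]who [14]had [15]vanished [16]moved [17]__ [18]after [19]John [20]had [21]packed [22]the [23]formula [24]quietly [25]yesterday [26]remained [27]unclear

9

The gap at 17 is the object of "moved", inside a relative clause.
The relative pronoun is "which" (word 10); it is bound by the head noun immediately before it.
Its filler is the head noun "manuscript", at word 9.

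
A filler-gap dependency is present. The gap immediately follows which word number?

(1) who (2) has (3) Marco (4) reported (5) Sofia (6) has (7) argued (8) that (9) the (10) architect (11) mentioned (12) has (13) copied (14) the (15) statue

The displaced element is "who" (word 1).
It is linked across 3 clause boundaries (Ø → that → Ø).
It functions as the subject of "copied", so the gap sits immediately after word 11 ("mentioned").
Base order: Marco has reported Sofia has argued that the architect mentioned who has copied the statue.

11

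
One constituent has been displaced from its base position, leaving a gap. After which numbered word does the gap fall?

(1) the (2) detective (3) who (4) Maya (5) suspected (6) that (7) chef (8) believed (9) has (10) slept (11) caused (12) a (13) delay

The displaced element is "the detective" (word 2).
It is linked across 2 clause boundaries (Ø → Ø).
It functions as the subject of "slept", so the gap sits immediately after word 8 ("believed").
Base order: Maya suspected that chef believed that the detective has slept.

8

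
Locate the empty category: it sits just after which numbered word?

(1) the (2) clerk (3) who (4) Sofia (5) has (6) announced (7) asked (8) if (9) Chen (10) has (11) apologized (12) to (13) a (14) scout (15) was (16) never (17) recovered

The displaced element is "the clerk" (word 2).
It is linked across 1 clause boundary (Ø).
It functions as the subject of "asked", so the gap sits immediately after word 6 ("announced").
Base order: Sofia has announced that the clerk asked if Chen has apologized to a scout.

6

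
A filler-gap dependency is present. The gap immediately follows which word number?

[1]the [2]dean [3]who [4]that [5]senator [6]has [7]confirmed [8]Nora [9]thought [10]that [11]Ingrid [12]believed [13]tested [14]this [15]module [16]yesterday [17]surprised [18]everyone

12

The displaced element is "the dean" (word 2).
It is linked across 3 clause boundaries (Ø → that → Ø).
It functions as the subject of "tested", so the gap sits immediately after word 12 ("believed").
Base order: That senator has confirmed Nora thought that Ingrid believed that the dean tested this module yesterday.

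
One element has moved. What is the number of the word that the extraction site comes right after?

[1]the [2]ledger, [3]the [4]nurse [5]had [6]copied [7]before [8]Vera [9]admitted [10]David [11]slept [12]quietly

6

The displaced element is "the ledger" (word 2).
It functions as the direct object of "copied", so the gap sits immediately after word 6 ("copied").
Base order: The nurse had copied the ledger before Vera admitted David slept quietly.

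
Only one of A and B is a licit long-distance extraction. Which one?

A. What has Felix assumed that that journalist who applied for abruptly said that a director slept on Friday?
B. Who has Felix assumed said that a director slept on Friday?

In A, the wh-phrase is extracted from inside a complex-NP island (relative clause) (introduced by "who"), which blocks movement.
In B, the extraction path crosses only that-complement boundaries, which are transparent.
So B is grammatical.

B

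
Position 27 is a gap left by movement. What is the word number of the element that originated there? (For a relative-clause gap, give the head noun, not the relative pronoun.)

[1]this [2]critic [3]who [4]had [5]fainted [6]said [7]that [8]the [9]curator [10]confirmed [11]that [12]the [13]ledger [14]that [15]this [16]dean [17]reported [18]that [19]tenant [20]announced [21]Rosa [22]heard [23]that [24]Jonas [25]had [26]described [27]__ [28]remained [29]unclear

13

The gap at 27 is the object of "described", inside a relative clause.
The relative pronoun is "that" (word 14); it is bound by the head noun immediately before it.
Its filler is the head noun "ledger", at word 13.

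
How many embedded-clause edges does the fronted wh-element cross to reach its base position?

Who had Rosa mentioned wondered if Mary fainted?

"who" is extracted from the subject of "wondered".
Boundaries crossed, outermost first: [Ø] — 1 in total.

1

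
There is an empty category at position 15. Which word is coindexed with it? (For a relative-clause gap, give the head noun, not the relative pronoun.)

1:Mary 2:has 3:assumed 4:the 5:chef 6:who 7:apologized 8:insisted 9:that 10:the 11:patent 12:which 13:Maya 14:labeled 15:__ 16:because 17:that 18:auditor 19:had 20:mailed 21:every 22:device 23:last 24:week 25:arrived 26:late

The gap at 15 is the object of "labeled", inside a relative clause.
The relative pronoun is "which" (word 12); it is bound by the head noun immediately before it.
Its filler is the head noun "patent", at word 11.

11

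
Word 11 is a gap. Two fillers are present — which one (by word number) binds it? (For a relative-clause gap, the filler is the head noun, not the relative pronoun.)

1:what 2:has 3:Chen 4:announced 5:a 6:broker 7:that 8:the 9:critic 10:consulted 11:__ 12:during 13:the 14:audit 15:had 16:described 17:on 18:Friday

6

The marked gap is inside the relative clause, the direct object of "consulted".
Its filler is the head noun "broker" (via "that"), at word 6.
(The other dependency links word 1 to a gap after word 16.)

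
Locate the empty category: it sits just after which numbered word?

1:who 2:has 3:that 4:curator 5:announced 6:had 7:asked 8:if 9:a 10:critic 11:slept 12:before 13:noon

The displaced element is "who" (word 1).
It is linked across 1 clause boundary (Ø).
It functions as the subject of "asked", so the gap sits immediately after word 5 ("announced").
Base order: That curator has announced that who had asked if a critic slept before noon.

5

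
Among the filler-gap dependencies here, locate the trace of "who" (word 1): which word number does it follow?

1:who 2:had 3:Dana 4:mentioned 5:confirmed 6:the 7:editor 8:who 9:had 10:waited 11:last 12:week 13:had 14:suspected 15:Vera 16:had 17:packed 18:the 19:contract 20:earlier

The displaced element is "who" (word 1).
It is linked across 1 clause boundary (Ø).
It functions as the subject of "confirmed", so the gap sits immediately after word 4 ("mentioned").
Base order: Dana had mentioned who confirmed the editor who had waited last week had suspected Vera had packed the contract earlier.

4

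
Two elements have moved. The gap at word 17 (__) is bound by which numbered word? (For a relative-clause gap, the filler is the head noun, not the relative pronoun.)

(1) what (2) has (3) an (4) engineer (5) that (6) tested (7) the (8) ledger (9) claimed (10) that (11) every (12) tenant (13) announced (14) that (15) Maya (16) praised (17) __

The marked gap is the direct object of "praised".
Its filler is the fronted wh-phrase "what", at word 1.
(The other dependency links word 4 to a gap after word 5.)

1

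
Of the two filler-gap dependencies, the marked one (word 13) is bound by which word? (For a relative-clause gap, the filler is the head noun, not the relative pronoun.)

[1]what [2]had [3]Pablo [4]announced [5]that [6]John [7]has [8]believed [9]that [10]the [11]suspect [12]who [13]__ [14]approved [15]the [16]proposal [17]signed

The marked gap is inside the relative clause, the subject of "approved".
Its filler is the head noun "suspect" (via "who"), at word 11.
(The other dependency links word 1 to a gap after word 17.)

11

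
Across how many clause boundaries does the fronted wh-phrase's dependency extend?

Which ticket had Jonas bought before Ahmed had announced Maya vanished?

"which ticket" originates inside the matrix clause — no clause boundary is crossed.

0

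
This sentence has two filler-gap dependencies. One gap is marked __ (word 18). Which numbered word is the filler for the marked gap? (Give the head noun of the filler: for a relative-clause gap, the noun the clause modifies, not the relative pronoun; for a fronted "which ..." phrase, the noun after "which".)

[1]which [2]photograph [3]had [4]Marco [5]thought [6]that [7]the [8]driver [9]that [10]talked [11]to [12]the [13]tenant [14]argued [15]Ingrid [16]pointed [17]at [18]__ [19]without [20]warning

The marked gap is the object of the preposition "at" of "pointed".
Its filler is the fronted wh-phrase "which photograph", at word 2.
(The other dependency links word 8 to a gap after word 9.)

2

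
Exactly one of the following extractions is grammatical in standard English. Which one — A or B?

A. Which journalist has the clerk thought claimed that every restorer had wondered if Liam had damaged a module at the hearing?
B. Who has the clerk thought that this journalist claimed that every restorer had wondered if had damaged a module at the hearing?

A

In B, the wh-phrase is extracted from inside a wh-island (introduced by "if"), which blocks movement.
In A, the extraction path crosses only that-complement boundaries, which are transparent.
So A is grammatical.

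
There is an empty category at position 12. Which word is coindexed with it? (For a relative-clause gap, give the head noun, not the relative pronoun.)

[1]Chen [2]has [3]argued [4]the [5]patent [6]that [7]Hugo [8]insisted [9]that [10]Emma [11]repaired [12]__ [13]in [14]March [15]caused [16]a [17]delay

The gap at 12 is the object of "repaired", inside a relative clause.
The relative pronoun is "that" (word 6); it is bound by the head noun immediately before it.
Its filler is the head noun "patent", at word 5.

5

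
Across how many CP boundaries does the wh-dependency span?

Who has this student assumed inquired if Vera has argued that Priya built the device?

"who" is extracted from the subject of "inquired".
Boundaries crossed, outermost first: [Ø] — 1 in total.

1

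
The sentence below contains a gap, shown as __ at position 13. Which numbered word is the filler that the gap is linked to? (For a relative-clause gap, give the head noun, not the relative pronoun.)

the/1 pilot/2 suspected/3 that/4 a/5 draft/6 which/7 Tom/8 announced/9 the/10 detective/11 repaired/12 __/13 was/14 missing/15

The gap at 13 is the object of "repaired", inside a relative clause.
The relative pronoun is "which" (word 7); it is bound by the head noun immediately before it.
Its filler is the head noun "draft", at word 6.

6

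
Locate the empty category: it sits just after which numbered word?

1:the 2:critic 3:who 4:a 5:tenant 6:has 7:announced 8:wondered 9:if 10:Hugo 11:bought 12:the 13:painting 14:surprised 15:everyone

The displaced element is "the critic" (word 2).
It is linked across 1 clause boundary (Ø).
It functions as the subject of "wondered", so the gap sits immediately after word 7 ("announced").
Base order: A tenant has announced that the critic wondered if Hugo bought the painting.

7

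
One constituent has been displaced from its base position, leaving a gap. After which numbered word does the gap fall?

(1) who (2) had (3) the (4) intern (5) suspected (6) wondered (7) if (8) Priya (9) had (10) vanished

5

The displaced element is "who" (word 1).
It is linked across 1 clause boundary (Ø).
It functions as the subject of "wondered", so the gap sits immediately after word 5 ("suspected").
Base order: The intern had suspected that who wondered if Priya had vanished.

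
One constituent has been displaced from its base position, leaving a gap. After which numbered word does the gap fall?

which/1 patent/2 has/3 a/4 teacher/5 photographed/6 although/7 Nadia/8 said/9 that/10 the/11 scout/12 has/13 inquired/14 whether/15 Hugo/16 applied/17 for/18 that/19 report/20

The displaced element is "which patent" (word 2).
It functions as the direct object of "photographed", so the gap sits immediately after word 6 ("photographed").
Base order: A teacher has photographed which patent although Nadia said that the scout has inquired whether Hugo applied for that report.

6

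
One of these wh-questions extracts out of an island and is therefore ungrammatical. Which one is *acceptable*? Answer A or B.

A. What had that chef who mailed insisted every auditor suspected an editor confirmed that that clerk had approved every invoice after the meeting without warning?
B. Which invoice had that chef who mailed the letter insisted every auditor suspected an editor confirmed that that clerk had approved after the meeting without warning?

In A, the wh-phrase is extracted from inside a complex-NP island (relative clause) (introduced by "who"), which blocks movement.
In B, the extraction path crosses only that-complement boundaries, which are transparent.
So B is grammatical.

B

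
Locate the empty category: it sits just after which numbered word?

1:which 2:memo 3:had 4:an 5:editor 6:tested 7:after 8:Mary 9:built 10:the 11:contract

The displaced element is "which memo" (word 2).
It functions as the direct object of "tested", so the gap sits immediately after word 6 ("tested").
Base order: An editor had tested which memo after Mary built the contract.

6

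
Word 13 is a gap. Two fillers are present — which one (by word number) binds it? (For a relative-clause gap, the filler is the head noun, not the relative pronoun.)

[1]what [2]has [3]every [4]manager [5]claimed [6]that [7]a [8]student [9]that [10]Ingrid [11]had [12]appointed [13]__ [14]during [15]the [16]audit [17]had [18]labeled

8

The marked gap is inside the relative clause, the direct object of "appointed".
Its filler is the head noun "student" (via "that"), at word 8.
(The other dependency links word 1 to a gap after word 18.)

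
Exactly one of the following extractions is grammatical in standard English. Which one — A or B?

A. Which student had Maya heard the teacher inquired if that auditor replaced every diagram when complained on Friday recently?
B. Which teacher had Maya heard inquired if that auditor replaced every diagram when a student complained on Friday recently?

B

In A, the wh-phrase is extracted from inside a wh-island (introduced by "if"), which blocks movement.
In B, the extraction path crosses only that-complement boundaries, which are transparent.
So B is grammatical.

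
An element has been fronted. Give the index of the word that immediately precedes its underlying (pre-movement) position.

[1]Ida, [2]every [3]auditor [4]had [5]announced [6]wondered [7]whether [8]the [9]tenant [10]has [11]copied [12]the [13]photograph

The displaced element is "Ida" (word 1).
It is linked across 1 clause boundary (Ø).
It functions as the subject of "wondered", so the gap sits immediately after word 5 ("announced").
Base order: Every auditor had announced that Ida wondered whether the tenant has copied the photograph.

5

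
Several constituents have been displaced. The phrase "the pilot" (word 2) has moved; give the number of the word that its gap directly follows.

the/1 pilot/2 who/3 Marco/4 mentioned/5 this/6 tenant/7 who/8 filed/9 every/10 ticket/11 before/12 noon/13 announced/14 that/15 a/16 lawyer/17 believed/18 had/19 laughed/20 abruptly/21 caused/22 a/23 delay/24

The displaced element is "the pilot" (word 2).
It is linked across 3 clause boundaries (Ø → that → Ø).
It functions as the subject of "laughed", so the gap sits immediately after word 18 ("believed").
Base order: Marco mentioned this tenant who filed every ticket before noon announced that a lawyer believed the pilot had laughed abruptly.

18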